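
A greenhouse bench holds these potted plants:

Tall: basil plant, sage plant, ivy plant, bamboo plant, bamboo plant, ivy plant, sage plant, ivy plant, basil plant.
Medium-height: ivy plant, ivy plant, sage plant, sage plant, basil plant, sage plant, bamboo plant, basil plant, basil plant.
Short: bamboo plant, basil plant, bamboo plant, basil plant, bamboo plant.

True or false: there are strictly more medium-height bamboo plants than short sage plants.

There is 1 medium-height bamboo plant.
There are 0 short sage plants.
The claim requires 1 > 0, which holds.

True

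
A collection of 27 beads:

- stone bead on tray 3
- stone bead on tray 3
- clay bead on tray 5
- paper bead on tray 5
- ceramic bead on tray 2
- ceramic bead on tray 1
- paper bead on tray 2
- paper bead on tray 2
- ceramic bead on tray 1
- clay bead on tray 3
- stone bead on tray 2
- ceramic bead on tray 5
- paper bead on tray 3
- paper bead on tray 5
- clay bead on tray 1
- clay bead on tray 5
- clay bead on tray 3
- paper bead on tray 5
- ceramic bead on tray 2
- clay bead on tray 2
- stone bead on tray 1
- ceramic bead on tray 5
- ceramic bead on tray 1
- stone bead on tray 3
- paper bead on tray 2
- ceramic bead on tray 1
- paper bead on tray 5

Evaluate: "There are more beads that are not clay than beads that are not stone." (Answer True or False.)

There are 21 beads that are not clay.
There are 22 beads that are not stone.
The claim requires 21 > 22, which does not hold.

False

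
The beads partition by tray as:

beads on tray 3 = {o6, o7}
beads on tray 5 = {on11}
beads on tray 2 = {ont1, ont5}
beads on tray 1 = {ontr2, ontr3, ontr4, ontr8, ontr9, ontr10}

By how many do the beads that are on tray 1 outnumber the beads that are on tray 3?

4

beads on tray 1: 6.
beads on tray 3: 2.
6 − 2 = 4.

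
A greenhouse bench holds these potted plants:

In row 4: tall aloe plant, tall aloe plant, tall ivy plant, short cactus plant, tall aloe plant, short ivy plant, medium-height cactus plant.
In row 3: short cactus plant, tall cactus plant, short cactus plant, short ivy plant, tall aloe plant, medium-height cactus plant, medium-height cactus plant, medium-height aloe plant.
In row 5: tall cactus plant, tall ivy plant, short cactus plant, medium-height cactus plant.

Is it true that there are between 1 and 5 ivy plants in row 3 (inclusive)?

|ivy plants in row 3| = 1.
The claim requires 1 ≤ 1 ≤ 5, which holds.

True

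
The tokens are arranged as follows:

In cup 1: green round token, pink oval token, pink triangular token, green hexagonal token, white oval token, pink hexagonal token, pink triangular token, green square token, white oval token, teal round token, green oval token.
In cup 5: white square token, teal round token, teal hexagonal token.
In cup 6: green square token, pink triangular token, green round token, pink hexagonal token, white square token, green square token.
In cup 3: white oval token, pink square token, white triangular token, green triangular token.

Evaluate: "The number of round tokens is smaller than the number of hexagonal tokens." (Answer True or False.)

False

|round tokens| = 4.
|hexagonal tokens| = 4.
The claim requires 4 < 4, which does not hold.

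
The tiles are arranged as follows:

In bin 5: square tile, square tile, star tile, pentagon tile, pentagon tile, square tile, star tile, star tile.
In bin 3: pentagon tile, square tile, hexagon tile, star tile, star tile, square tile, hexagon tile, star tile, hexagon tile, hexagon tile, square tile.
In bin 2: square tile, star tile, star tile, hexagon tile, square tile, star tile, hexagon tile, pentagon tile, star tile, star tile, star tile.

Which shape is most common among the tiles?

Counts by shape: star 12, square 8, hexagon 6, pentagon 4.
The maximum is 12, held uniquely by star.

star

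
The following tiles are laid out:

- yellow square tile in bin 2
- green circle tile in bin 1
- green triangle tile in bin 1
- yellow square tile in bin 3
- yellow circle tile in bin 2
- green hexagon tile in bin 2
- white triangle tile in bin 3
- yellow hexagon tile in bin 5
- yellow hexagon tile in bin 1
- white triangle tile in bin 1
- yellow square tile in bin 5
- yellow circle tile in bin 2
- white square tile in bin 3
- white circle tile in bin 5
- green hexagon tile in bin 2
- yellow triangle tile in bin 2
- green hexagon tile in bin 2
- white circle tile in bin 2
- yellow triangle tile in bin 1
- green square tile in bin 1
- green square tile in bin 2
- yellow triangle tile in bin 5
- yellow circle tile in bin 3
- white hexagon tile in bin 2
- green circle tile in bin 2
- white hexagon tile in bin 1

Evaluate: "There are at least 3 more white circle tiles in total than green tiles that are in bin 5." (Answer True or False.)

There are 2 white circle tiles.
There are 0 green tiles in bin 5.
The claim requires 2 − 0 = 2 ≥ 3, which does not hold.

False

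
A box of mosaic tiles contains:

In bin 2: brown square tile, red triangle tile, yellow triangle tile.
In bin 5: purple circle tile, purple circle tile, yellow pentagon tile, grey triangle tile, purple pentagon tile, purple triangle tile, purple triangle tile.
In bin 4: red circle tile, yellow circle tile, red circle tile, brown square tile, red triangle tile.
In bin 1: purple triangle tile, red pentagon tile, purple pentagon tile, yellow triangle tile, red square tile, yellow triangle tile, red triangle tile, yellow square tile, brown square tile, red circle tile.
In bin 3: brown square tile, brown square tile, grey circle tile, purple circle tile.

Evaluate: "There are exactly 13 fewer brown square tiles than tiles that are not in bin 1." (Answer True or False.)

False

There are 5 brown square tiles.
There are 19 tiles that are not in bin 1.
The claim requires 19 − 5 (= 14) to equal 13, which does not hold.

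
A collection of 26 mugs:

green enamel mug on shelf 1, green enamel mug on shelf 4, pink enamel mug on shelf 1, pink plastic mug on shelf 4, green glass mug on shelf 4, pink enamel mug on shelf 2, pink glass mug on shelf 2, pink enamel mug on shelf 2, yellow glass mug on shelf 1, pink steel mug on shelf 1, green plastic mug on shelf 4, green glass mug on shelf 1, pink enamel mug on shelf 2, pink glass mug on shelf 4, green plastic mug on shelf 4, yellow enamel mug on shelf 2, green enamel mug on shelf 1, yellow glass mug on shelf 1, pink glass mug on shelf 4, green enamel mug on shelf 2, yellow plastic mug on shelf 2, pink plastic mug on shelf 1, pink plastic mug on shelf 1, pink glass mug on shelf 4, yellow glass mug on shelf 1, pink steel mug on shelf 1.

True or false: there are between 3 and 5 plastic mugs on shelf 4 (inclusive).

True

plastic mugs on shelf 4: 3.
The claim requires 3 ≤ 3 ≤ 5, which holds.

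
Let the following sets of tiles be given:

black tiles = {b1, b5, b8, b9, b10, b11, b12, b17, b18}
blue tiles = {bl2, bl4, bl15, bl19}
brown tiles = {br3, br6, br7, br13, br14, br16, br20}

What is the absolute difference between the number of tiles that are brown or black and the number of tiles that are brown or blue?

5

tiles that are brown or black: 16. tiles that are brown or blue: 11.
|16 − 11| = 16 − 11 = 5.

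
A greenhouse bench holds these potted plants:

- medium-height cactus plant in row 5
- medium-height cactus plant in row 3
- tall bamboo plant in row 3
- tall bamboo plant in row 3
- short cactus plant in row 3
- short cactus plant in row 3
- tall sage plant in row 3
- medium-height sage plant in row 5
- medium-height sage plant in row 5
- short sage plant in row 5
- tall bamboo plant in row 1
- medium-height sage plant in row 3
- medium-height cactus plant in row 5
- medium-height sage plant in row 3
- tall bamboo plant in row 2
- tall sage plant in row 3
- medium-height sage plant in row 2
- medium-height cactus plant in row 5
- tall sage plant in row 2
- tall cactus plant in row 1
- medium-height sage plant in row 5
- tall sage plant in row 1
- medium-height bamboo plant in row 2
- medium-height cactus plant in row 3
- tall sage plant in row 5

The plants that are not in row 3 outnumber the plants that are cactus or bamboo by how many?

2

plants that are not in row 3: 15.
plants that are cactus or bamboo: 13.
15 − 13 = 2.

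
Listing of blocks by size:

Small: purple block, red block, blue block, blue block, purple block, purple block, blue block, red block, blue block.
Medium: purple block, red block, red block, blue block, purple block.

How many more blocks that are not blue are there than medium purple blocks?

7

blocks that are not blue: 9.
medium purple blocks: 2.
9 − 2 = 7.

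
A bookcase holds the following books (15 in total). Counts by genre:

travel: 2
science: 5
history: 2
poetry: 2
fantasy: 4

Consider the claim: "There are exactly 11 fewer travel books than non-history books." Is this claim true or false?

True

|travel books| = 2.
|non-history books| = 13.
The claim requires 13 − 2 (= 11) to equal 11, which holds.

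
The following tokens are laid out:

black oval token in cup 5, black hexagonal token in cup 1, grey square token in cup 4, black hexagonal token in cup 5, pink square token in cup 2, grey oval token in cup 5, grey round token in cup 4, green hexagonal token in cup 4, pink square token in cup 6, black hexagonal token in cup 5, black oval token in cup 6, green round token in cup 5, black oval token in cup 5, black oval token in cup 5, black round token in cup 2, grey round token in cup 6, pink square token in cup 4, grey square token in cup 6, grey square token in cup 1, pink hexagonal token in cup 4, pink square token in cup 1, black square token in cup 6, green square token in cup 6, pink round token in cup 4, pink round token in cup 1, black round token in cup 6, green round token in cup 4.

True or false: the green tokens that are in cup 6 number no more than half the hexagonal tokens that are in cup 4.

There is 1 green token in cup 6.
There are 2 hexagonal tokens in cup 4.
The claim requires 2 × 1 = 2 ≤ 2, which holds.

True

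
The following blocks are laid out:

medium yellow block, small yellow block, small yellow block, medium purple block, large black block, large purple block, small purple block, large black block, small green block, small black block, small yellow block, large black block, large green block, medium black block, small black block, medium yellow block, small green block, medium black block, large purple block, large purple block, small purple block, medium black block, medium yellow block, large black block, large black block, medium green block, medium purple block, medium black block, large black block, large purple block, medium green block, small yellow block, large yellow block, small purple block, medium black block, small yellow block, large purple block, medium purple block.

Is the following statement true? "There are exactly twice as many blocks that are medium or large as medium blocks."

blocks that are medium or large: 26.
medium blocks: 13.
The claim requires 26 = 2 × 13 = 26, which holds.

True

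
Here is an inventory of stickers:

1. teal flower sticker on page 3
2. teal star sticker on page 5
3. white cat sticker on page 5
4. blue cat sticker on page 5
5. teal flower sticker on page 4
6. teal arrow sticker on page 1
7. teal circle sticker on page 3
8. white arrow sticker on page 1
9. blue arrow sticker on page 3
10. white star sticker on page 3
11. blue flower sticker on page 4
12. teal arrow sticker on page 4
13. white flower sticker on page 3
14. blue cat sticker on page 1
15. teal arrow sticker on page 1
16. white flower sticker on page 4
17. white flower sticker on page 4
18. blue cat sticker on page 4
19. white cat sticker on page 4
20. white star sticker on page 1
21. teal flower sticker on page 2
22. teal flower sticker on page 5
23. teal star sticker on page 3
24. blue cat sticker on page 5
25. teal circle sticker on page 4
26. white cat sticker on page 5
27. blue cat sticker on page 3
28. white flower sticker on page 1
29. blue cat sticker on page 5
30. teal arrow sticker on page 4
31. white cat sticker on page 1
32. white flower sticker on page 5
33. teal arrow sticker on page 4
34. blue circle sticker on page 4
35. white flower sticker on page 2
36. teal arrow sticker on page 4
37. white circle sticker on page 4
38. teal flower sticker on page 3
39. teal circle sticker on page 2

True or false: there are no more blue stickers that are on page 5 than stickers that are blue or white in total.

True

|blue stickers on page 5| = 3.
|stickers that are blue or white| = 23.
The claim requires 3 ≤ 23, which holds.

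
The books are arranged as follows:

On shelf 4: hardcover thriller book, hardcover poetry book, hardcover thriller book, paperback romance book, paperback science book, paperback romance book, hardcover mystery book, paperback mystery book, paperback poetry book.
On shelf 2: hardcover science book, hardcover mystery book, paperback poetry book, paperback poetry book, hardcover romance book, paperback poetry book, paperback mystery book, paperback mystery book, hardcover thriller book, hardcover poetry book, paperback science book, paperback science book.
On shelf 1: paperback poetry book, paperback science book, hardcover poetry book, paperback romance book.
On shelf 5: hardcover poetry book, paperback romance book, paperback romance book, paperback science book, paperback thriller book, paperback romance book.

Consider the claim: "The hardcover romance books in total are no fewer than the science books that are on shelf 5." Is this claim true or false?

|hardcover romance books| = 1.
|science books on shelf 5| = 1.
The claim requires 1 ≥ 1, which holds.

True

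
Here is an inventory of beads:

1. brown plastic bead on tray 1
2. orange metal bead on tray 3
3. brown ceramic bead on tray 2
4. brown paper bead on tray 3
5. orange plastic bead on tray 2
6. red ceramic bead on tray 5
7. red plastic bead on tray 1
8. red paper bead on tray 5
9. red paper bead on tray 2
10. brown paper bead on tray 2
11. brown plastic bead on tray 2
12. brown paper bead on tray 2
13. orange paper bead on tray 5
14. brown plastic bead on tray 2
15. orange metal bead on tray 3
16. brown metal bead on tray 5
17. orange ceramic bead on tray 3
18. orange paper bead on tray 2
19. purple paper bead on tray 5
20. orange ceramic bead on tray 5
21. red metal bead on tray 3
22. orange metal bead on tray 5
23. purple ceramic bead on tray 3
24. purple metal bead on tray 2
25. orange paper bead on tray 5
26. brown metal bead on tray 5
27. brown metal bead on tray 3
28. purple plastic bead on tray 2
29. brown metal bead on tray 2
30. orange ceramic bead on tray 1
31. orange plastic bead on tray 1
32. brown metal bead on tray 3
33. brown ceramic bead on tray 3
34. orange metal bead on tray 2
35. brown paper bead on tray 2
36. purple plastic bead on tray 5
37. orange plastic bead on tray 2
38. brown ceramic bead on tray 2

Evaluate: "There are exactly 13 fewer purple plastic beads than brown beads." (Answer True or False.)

True

purple plastic beads: 2.
brown beads: 15.
The claim requires 15 − 2 (= 13) to equal 13, which holds.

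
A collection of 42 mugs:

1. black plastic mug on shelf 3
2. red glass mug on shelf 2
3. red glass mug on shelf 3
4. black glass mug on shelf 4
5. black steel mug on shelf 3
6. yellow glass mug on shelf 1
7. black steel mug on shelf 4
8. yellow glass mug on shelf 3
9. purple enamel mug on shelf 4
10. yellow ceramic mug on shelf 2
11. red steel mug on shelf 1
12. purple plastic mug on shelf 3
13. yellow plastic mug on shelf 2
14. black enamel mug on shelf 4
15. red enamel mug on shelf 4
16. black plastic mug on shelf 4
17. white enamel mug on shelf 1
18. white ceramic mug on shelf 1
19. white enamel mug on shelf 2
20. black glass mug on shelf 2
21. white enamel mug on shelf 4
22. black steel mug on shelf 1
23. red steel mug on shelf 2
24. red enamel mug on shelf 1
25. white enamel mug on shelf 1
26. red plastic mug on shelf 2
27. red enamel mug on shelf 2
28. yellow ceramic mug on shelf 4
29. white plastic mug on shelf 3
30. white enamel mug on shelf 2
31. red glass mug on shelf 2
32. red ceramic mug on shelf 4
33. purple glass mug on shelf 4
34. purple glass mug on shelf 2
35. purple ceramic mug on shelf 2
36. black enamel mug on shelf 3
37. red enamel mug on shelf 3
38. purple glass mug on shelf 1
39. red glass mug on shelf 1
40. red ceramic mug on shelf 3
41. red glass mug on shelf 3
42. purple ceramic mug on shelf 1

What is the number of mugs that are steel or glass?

17

glass: 12; steel: 5; together 12 + 5 = 17.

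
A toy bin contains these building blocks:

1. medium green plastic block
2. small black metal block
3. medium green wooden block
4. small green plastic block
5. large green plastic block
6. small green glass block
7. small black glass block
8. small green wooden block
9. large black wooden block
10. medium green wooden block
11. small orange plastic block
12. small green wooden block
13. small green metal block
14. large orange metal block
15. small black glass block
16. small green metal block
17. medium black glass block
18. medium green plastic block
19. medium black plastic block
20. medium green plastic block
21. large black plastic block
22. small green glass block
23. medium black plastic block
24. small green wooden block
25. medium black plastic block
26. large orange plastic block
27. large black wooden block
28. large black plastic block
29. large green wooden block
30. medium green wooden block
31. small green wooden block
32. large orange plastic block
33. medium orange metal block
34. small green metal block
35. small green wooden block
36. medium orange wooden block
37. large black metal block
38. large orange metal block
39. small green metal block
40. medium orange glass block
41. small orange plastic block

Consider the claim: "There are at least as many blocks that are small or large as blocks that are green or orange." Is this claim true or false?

False

blocks that are small or large: 28.
blocks that are green or orange: 29.
The claim requires 28 ≥ 29, which does not hold.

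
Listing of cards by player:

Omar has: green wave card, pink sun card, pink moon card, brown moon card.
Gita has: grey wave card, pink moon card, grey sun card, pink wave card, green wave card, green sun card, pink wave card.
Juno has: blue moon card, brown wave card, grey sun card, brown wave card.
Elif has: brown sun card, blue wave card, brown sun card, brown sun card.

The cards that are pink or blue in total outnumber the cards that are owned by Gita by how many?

0

cards that are pink or blue: 7.
cards owned by Gita: 7.
7 − 7 = 0.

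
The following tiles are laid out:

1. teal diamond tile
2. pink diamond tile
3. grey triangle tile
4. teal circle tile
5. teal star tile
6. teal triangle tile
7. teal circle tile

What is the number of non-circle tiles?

Total tiles: 7; with the excluded value: 2; remaining 7 − 2 = 5.

5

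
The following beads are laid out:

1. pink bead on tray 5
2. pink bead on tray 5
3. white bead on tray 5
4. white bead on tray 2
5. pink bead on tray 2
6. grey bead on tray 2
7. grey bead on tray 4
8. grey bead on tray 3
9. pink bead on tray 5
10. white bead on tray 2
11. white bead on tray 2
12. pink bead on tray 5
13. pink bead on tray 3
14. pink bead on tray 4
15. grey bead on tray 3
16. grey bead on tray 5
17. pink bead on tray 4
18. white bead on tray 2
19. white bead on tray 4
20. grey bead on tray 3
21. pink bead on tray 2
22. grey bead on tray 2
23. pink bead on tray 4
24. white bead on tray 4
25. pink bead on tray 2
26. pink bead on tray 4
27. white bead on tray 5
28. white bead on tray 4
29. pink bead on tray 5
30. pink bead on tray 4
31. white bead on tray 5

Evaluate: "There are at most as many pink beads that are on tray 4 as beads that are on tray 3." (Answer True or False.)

There are 5 pink beads on tray 4.
There are 4 beads on tray 3.
The claim requires 5 ≤ 4, which does not hold.

False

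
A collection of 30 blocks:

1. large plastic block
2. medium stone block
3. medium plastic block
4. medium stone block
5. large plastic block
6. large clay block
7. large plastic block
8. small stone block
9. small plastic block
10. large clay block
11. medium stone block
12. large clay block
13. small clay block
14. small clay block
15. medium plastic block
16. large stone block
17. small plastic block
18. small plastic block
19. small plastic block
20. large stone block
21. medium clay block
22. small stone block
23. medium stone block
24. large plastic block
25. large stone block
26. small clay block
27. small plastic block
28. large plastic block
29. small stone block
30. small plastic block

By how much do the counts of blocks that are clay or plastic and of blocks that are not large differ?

1

blocks that are clay or plastic: 20. blocks that are not large: 19.
|20 − 19| = 20 − 19 = 1.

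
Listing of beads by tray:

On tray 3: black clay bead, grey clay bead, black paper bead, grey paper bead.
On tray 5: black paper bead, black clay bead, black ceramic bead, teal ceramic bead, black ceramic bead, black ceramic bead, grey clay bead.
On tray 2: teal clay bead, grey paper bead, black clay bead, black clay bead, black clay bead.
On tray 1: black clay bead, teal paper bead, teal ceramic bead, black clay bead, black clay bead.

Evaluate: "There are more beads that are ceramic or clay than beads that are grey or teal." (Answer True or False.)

True

There are 16 beads that are ceramic or clay.
There are 8 beads that are grey or teal.
The claim requires 16 > 8, which holds.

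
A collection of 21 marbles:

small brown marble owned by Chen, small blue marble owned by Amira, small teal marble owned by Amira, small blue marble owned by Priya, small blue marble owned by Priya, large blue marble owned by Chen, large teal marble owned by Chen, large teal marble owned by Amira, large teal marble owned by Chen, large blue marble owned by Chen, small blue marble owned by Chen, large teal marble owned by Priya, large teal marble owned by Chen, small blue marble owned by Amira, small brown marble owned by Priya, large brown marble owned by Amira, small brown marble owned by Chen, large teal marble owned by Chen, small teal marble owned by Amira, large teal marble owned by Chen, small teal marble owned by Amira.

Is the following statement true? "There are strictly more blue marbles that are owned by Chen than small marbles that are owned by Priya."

Count of blue marbles owned by Chen: 3.
Count of small marbles owned by Priya: 3.
The claim requires 3 > 3, which does not hold.

False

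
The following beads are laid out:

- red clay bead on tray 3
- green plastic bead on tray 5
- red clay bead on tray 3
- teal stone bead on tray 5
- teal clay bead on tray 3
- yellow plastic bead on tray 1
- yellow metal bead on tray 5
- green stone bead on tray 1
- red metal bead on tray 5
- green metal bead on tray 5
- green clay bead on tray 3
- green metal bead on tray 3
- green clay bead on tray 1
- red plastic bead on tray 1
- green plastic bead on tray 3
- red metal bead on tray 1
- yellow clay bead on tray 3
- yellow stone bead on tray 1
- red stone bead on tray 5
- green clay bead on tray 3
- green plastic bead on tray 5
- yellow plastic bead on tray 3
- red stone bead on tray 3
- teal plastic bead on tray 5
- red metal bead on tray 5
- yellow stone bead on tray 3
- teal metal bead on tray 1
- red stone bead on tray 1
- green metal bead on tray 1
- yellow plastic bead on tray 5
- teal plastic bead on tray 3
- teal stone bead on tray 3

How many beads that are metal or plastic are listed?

metal: 8; plastic: 9; together 8 + 9 = 17.

17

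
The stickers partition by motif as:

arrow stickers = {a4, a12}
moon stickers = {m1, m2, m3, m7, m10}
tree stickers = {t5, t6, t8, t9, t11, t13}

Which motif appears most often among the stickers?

tree

Counts by motif: tree 6, moon 5, arrow 2.
The maximum is 6, held uniquely by tree.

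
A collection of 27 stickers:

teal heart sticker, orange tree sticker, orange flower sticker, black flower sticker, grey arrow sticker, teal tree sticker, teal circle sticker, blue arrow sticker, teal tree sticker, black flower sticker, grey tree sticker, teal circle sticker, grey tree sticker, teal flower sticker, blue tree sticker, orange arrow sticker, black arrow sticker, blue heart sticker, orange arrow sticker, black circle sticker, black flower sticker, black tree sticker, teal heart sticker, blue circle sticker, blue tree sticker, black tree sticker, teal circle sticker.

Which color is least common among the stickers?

grey

Counts by color: teal 8, black 7, blue 5, orange 4, grey 3.
The minimum is 3, held uniquely by grey.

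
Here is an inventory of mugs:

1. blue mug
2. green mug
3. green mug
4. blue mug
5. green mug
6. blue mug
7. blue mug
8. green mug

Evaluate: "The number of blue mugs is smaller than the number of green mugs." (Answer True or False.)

blue mugs: 4.
green mugs: 4.
The claim requires 4 < 4, which does not hold.

False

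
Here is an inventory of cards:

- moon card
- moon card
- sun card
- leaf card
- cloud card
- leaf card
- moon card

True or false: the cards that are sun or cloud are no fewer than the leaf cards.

True

cards that are sun or cloud: 2.
leaf cards: 2.
The claim requires 2 ≥ 2, which holds.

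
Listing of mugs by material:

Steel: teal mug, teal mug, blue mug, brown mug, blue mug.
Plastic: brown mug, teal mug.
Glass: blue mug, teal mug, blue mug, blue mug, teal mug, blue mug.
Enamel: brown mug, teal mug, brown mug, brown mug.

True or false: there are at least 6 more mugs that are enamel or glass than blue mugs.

False

mugs that are enamel or glass: 10.
blue mugs: 6.
The claim requires 10 − 6 = 4 ≥ 6, which does not hold.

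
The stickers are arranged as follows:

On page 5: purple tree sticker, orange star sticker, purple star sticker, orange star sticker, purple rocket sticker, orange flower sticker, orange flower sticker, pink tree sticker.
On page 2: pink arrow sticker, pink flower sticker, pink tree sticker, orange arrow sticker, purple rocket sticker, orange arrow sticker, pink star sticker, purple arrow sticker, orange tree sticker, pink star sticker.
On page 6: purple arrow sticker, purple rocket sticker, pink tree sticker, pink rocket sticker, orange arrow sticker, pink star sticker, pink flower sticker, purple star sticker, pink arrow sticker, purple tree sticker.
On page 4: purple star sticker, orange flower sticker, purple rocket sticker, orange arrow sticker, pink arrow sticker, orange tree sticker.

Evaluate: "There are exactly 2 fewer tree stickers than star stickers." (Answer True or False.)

False

tree stickers: 7.
star stickers: 8.
The claim requires 8 − 7 (= 1) to equal 2, which does not hold.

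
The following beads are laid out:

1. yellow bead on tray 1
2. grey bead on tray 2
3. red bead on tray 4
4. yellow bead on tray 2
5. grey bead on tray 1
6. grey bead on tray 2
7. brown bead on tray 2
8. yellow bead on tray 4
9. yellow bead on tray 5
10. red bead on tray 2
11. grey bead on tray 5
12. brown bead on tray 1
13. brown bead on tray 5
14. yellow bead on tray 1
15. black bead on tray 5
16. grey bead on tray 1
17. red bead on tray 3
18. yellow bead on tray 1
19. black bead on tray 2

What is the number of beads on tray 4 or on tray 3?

3

on tray 3: 1; on tray 4: 2; together 1 + 2 = 3.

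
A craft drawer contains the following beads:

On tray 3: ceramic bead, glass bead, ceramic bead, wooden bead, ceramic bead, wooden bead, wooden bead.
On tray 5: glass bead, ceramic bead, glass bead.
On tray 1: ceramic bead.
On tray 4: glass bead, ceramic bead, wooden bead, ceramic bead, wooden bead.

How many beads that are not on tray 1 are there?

15

Total beads: 16; with the excluded value: 1; remaining 16 − 1 = 15.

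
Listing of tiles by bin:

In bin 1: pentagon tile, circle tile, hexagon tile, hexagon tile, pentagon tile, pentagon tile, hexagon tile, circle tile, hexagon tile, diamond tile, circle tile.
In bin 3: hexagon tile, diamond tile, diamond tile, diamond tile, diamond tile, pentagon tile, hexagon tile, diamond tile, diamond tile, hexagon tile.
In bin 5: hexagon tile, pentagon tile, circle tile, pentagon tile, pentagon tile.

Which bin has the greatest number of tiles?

Counts by bin: bin 1→11, bin 3→10, bin 5→5.
The maximum is 11, held uniquely by bin 1.

bin 1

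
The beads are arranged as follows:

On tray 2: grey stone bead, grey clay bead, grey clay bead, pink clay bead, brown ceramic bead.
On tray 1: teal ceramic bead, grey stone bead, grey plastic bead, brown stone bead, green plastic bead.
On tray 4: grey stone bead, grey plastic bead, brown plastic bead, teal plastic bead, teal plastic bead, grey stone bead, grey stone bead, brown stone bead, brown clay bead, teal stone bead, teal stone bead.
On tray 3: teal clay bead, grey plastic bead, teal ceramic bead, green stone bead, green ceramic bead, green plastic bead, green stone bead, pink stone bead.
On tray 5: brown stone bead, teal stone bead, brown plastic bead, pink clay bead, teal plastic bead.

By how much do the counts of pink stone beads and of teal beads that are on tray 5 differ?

1

pink stone beads: 1. teal beads on tray 5: 2.
|1 − 2| = 2 − 1 = 1.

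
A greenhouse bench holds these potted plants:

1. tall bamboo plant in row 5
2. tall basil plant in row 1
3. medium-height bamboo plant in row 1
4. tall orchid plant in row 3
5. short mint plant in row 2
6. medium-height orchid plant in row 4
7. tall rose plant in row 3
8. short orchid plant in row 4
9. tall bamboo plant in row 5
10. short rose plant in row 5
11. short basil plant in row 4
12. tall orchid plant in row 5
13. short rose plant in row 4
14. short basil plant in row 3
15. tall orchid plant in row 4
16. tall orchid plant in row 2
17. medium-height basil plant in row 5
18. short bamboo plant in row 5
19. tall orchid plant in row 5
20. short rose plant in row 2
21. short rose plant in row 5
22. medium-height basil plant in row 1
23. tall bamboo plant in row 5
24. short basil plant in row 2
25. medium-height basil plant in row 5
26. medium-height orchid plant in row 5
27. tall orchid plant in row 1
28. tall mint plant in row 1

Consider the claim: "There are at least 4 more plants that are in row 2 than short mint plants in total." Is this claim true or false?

|plants in row 2| = 4.
|short mint plants| = 1.
The claim requires 4 − 1 = 3 ≥ 4, which does not hold.

False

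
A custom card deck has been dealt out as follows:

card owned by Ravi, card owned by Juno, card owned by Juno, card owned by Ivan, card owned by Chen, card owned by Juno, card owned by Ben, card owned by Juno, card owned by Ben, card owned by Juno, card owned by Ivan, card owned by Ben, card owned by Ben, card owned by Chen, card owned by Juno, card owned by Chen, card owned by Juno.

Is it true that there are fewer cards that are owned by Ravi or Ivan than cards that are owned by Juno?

True

|cards owned by Ravi or Ivan| = 3.
|cards owned by Juno| = 7.
The claim requires 3 < 7, which holds.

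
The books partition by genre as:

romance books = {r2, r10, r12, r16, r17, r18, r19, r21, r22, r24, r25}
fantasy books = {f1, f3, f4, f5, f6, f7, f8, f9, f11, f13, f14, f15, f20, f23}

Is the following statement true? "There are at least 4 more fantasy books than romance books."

False

There are 14 fantasy books.
There are 11 romance books.
The claim requires 14 − 11 = 3 ≥ 4, which does not hold.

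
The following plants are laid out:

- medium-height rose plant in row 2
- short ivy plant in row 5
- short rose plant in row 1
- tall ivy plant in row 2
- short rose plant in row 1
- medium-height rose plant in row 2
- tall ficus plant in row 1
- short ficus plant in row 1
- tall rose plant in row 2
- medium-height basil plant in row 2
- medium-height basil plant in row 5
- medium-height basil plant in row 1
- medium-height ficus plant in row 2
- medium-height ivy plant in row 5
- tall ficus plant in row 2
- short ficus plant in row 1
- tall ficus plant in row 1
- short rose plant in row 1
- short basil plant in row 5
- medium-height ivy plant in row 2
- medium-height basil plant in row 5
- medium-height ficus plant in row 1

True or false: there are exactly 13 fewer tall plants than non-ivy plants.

|tall plants| = 5.
|non-ivy plants| = 18.
The claim requires 18 − 5 (= 13) to equal 13, which holds.

True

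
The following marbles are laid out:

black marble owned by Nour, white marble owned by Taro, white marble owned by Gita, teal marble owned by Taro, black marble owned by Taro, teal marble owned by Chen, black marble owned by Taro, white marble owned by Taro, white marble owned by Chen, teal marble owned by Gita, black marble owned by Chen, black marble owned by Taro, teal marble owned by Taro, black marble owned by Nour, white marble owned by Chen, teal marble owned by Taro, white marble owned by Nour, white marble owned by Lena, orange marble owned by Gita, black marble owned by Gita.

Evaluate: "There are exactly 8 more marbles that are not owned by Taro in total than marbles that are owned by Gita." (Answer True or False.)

True

|marbles that are not owned by Taro| = 12.
|marbles owned by Gita| = 4.
The claim requires 12 − 4 (= 8) to equal 8, which holds.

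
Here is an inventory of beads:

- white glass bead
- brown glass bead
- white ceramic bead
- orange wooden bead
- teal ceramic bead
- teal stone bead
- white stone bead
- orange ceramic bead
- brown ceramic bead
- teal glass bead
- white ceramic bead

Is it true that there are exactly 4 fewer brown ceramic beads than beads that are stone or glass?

brown ceramic beads: 1.
beads that are stone or glass: 5.
The claim requires 5 − 1 (= 4) to equal 4, which holds.

True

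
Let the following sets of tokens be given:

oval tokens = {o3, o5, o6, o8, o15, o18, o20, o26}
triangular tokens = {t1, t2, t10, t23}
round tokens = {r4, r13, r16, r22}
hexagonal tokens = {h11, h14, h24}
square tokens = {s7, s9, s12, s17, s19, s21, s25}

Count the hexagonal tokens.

3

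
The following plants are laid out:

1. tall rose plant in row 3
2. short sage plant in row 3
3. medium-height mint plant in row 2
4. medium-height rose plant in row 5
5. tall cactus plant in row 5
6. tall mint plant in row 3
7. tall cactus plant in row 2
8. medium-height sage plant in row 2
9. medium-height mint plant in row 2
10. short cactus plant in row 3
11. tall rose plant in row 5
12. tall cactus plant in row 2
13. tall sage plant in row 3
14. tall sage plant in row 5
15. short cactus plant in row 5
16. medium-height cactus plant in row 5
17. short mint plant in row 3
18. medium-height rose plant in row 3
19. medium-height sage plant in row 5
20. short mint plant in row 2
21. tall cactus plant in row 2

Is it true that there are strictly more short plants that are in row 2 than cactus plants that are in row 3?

There is 1 short plant in row 2.
There is 1 cactus plant in row 3.
The claim requires 1 > 1, which does not hold.

False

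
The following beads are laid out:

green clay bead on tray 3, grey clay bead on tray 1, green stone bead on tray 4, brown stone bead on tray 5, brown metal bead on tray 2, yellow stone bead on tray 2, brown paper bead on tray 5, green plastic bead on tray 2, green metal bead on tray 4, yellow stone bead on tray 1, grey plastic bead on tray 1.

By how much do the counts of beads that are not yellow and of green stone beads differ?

beads that are not yellow: 9. green stone beads: 1.
|9 − 1| = 9 − 1 = 8.

8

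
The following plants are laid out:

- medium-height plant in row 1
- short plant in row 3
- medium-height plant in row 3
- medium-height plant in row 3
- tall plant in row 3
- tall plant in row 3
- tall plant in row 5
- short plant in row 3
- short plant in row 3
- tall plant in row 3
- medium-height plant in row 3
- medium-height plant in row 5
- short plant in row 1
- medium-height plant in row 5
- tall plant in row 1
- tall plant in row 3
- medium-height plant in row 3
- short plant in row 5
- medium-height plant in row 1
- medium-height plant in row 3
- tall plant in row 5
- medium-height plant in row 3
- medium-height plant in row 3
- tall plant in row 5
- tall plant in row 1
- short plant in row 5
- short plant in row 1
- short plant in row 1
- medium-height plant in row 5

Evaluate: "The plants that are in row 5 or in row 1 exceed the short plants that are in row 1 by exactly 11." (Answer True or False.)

False

|plants in row 5 or in row 1| = 15.
|short plants in row 1| = 3.
The claim requires 15 − 3 (= 12) to equal 11, which does not hold.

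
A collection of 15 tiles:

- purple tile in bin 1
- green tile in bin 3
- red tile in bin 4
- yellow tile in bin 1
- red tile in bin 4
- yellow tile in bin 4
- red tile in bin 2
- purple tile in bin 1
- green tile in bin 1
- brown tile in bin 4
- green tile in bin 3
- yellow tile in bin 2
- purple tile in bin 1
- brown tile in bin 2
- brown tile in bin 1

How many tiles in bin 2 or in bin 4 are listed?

in bin 2: 3; in bin 4: 4; together 3 + 4 = 7.

7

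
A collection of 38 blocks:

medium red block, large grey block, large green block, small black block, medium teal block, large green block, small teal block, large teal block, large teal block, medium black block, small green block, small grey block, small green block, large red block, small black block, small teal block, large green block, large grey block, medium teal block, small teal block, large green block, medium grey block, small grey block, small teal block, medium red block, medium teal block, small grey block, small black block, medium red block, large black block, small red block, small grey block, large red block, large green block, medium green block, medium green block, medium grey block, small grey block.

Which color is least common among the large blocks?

Counts by color (restricted to large blocks): green 5, teal 2, red 2, grey 2, black 1.
The minimum is 1, held uniquely by black.

black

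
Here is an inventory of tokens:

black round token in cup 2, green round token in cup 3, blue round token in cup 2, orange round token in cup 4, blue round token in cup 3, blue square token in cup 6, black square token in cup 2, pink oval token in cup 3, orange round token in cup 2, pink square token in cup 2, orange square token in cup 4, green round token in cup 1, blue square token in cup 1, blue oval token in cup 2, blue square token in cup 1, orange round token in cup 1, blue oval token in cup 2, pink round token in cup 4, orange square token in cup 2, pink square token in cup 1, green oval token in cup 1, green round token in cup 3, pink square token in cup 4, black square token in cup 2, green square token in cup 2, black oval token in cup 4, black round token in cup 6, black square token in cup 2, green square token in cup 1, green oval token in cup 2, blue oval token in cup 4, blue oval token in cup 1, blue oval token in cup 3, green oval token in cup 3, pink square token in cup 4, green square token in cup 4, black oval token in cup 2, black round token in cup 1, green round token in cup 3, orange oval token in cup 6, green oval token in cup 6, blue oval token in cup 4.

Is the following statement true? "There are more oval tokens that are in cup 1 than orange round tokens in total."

False

oval tokens in cup 1: 2.
orange round tokens: 3.
The claim requires 2 > 3, which does not hold.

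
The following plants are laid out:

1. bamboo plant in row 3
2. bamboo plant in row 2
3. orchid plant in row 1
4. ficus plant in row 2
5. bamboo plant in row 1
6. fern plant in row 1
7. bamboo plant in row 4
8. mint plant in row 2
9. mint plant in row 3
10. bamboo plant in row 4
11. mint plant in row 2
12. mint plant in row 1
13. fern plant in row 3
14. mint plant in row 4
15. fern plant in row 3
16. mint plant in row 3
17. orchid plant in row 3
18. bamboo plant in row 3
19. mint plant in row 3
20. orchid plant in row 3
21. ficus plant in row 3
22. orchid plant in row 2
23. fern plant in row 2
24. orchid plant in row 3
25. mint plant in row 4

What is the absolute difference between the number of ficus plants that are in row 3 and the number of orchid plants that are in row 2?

ficus plants in row 3: 1. orchid plants in row 2: 1.
|1 − 1| = 1 − 1 = 0.

0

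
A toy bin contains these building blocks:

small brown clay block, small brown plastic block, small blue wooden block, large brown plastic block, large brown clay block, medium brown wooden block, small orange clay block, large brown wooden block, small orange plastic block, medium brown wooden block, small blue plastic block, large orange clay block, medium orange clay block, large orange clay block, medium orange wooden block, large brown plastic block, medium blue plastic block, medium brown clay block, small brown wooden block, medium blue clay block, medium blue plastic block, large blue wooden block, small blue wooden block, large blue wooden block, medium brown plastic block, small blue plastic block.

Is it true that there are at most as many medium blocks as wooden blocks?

True

medium blocks: 9.
wooden blocks: 9.
The claim requires 9 ≤ 9, which holds.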